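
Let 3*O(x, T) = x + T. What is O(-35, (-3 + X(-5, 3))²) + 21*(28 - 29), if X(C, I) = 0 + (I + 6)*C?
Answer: 2206/3 ≈ 735.33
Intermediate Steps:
X(C, I) = C*(6 + I) (X(C, I) = 0 + (6 + I)*C = 0 + C*(6 + I) = C*(6 + I))
O(x, T) = T/3 + x/3 (O(x, T) = (x + T)/3 = (T + x)/3 = T/3 + x/3)
O(-35, (-3 + X(-5, 3))²) + 21*(28 - 29) = ((-3 - 5*(6 + 3))²/3 + (⅓)*(-35)) + 21*(28 - 29) = ((-3 - 5*9)²/3 - 35/3) + 21*(-1) = ((-3 - 45)²/3 - 35/3) - 21 = ((⅓)*(-48)² - 35/3) - 21 = ((⅓)*2304 - 35/3) - 21 = (768 - 35/3) - 21 = 2269/3 - 21 = 2206/3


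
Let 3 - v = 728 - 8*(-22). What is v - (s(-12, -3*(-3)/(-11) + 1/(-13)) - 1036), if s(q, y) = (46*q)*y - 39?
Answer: -45774/143 ≈ -320.10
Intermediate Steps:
s(q, y) = -39 + 46*q*y (s(q, y) = 46*q*y - 39 = -39 + 46*q*y)
v = -901 (v = 3 - (728 - 8*(-22)) = 3 - (728 - 1*(-176)) = 3 - (728 + 176) = 3 - 1*904 = 3 - 904 = -901)
v - (s(-12, -3*(-3)/(-11) + 1/(-13)) - 1036) = -901 - ((-39 + 46*(-12)*(-3*(-3)/(-11) + 1/(-13))) - 1036) = -901 - ((-39 + 46*(-12)*(9*(-1/11) + 1*(-1/13))) - 1036) = -901 - ((-39 + 46*(-12)*(-9/11 - 1/13)) - 1036) = -901 - ((-39 + 46*(-12)*(-128/143)) - 1036) = -901 - ((-39 + 70656/143) - 1036) = -901 - (65079/143 - 1036) = -901 - 1*(-83069/143) = -901 + 83069/143 = -45774/143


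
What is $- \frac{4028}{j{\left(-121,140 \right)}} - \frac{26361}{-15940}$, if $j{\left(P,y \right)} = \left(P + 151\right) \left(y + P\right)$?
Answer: $- \frac{51769}{9564} \approx -5.4129$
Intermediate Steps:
$j{\left(P,y \right)} = \left(151 + P\right) \left(P + y\right)$
$- \frac{4028}{j{\left(-121,140 \right)}} - \frac{26361}{-15940} = - \frac{4028}{\left(-121\right)^{2} + 151 \left(-121\right) + 151 \cdot 140 - 16940} - \frac{26361}{-15940} = - \frac{4028}{14641 - 18271 + 21140 - 16940} - - \frac{26361}{15940} = - \frac{4028}{570} + \frac{26361}{15940} = \left(-4028\right) \frac{1}{570} + \frac{26361}{15940} = - \frac{106}{15} + \frac{26361}{15940} = - \frac{51769}{9564}$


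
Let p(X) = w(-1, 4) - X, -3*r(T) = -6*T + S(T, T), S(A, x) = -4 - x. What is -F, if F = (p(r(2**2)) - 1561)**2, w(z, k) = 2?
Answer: -22174681/9 ≈ -2.4639e+6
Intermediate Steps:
r(T) = 4/3 + 7*T/3 (r(T) = -(-6*T + (-4 - T))/3 = -(-4 - 7*T)/3 = 4/3 + 7*T/3)
p(X) = 2 - X
F = 22174681/9 (F = ((2 - (4/3 + (7/3)*2**2)) - 1561)**2 = ((2 - (4/3 + (7/3)*4)) - 1561)**2 = ((2 - (4/3 + 28/3)) - 1561)**2 = ((2 - 1*32/3) - 1561)**2 = ((2 - 32/3) - 1561)**2 = (-26/3 - 1561)**2 = (-4709/3)**2 = 22174681/9 ≈ 2.4639e+6)
-F = -1*22174681/9 = -22174681/9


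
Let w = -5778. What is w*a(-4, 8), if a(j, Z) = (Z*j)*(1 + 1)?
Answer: 369792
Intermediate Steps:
a(j, Z) = 2*Z*j (a(j, Z) = (Z*j)*2 = 2*Z*j)
w*a(-4, 8) = -11556*8*(-4) = -5778*(-64) = 369792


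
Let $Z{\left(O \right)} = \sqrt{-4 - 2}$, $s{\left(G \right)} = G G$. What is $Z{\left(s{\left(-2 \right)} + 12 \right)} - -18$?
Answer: $18 + i \sqrt{6} \approx 18.0 + 2.4495 i$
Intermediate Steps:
$s{\left(G \right)} = G^{2}$
$Z{\left(O \right)} = i \sqrt{6}$ ($Z{\left(O \right)} = \sqrt{-6} = i \sqrt{6}$)
$Z{\left(s{\left(-2 \right)} + 12 \right)} - -18 = i \sqrt{6} - -18 = i \sqrt{6} + \left(-3 + 21\right) = i \sqrt{6} + 18 = 18 + i \sqrt{6}$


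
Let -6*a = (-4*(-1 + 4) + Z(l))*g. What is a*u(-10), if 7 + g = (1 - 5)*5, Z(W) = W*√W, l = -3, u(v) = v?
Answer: 540 + 135*I*√3 ≈ 540.0 + 233.83*I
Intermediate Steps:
Z(W) = W^(3/2)
g = -27 (g = -7 + (1 - 5)*5 = -7 - 4*5 = -7 - 20 = -27)
a = -54 - 27*I*√3/2 (a = -(-4*(-1 + 4) + (-3)^(3/2))*(-27)/6 = -(-4*3 - 3*I*√3)*(-27)/6 = -(-12 - 3*I*√3)*(-27)/6 = -(324 + 81*I*√3)/6 = -54 - 27*I*√3/2 ≈ -54.0 - 23.383*I)
a*u(-10) = (-54 - 27*I*√3/2)*(-10) = 540 + 135*I*√3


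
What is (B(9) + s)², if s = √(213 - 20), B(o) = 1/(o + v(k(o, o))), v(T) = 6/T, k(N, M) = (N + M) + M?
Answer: 1329658/6889 + 18*√193/83 ≈ 196.02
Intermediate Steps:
k(N, M) = N + 2*M (k(N, M) = (M + N) + M = N + 2*M)
B(o) = 1/(o + 2/o) (B(o) = 1/(o + 6/(o + 2*o)) = 1/(o + 6/((3*o))) = 1/(o + 6*(1/(3*o))) = 1/(o + 2/o))
s = √193 ≈ 13.892
(B(9) + s)² = (9/(2 + 9²) + √193)² = (9/(2 + 81) + √193)² = (9/83 + √193)²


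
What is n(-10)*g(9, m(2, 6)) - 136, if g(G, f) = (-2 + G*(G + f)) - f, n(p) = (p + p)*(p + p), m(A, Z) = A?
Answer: 37864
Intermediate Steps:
n(p) = 4*p² (n(p) = (2*p)*(2*p) = 4*p²)
g(G, f) = -2 - f + G*(G + f)
n(-10)*g(9, m(2, 6)) - 136 = (4*(-10)²)*(-2 + 9² - 1*2 + 9*2) - 136 = (4*100)*(-2 + 81 - 2 + 18) - 136 = 400*95 - 136 = 38000 - 136 = 37864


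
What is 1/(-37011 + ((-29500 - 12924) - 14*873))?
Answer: -1/91657 ≈ -1.0910e-5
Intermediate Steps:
1/(-37011 + ((-29500 - 12924) - 14*873)) = 1/(-37011 + (-42424 - 12222)) = 1/(-37011 - 54646) = 1/(-91657) = -1/91657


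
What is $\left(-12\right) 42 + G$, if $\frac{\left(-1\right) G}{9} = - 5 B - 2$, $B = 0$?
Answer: $-486$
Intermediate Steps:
$G = 18$ ($G = - 9 \left(\left(-5\right) 0 - 2\right) = - 9 \left(0 - 2\right) = \left(-9\right) \left(-2\right) = 18$)
$\left(-12\right) 42 + G = \left(-12\right) 42 + 18 = -504 + 18 = -486$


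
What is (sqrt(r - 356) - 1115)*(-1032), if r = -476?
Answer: 1150680 - 8256*I*sqrt(13) ≈ 1.1507e+6 - 29767.0*I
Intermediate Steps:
(sqrt(r - 356) - 1115)*(-1032) = (sqrt(-476 - 356) - 1115)*(-1032) = (sqrt(-832) - 1115)*(-1032) = (8*I*sqrt(13) - 1115)*(-1032) = (-1115 + 8*I*sqrt(13))*(-1032) = 1150680 - 8256*I*sqrt(13)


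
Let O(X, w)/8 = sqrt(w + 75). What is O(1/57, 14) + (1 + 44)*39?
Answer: 1755 + 8*sqrt(89) ≈ 1830.5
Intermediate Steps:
O(X, w) = 8*sqrt(75 + w) (O(X, w) = 8*sqrt(w + 75) = 8*sqrt(75 + w))
O(1/57, 14) + (1 + 44)*39 = 8*sqrt(75 + 14) + (1 + 44)*39 = 8*sqrt(89) + 45*39 = 8*sqrt(89) + 1755 = 1755 + 8*sqrt(89)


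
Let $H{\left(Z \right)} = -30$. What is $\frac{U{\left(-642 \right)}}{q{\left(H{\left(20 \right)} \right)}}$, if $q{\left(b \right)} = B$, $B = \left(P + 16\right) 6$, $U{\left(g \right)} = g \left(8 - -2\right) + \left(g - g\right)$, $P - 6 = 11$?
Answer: $- \frac{1070}{33} \approx -32.424$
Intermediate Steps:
$P = 17$ ($P = 6 + 11 = 17$)
$U{\left(g \right)} = 10 g$ ($U{\left(g \right)} = g \left(8 + 2\right) + 0 = g 10 + 0 = 10 g + 0 = 10 g$)
$B = 198$ ($B = \left(17 + 16\right) 6 = 33 \cdot 6 = 198$)
$q{\left(b \right)} = 198$
$\frac{U{\left(-642 \right)}}{q{\left(H{\left(20 \right)} \right)}} = \frac{10 \left(-642\right)}{198} = \left(-6420\right) \frac{1}{198} = - \frac{1070}{33}$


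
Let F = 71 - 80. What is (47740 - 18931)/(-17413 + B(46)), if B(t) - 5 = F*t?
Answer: -28809/17822 ≈ -1.6165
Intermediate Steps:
F = -9
B(t) = 5 - 9*t
(47740 - 18931)/(-17413 + B(46)) = (47740 - 18931)/(-17413 + (5 - 9*46)) = 28809/(-17413 + (5 - 414)) = 28809/(-17413 - 409) = 28809/(-17822) = 28809*(-1/17822) = -28809/17822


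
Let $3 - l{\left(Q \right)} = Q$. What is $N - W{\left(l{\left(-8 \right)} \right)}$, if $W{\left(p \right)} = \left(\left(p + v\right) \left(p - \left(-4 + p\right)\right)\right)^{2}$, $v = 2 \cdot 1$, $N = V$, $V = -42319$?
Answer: $-45023$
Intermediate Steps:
$l{\left(Q \right)} = 3 - Q$
$N = -42319$
$v = 2$
$W{\left(p \right)} = \left(8 + 4 p\right)^{2}$ ($W{\left(p \right)} = \left(\left(p + 2\right) \left(p - \left(-4 + p\right)\right)\right)^{2} = \left(\left(2 + p\right) 4\right)^{2} = \left(8 + 4 p\right)^{2}$)
$N - W{\left(l{\left(-8 \right)} \right)} = -42319 - 16 \left(2 + \left(3 - -8\right)\right)^{2} = -42319 - 16 \left(2 + \left(3 + 8\right)\right)^{2} = -42319 - 16 \left(2 + 11\right)^{2} = -42319 - 16 \cdot 13^{2} = -42319 - 16 \cdot 169 = -42319 - 2704 = -45023$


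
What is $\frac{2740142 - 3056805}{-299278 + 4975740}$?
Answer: $- \frac{316663}{4676462} \approx -0.067714$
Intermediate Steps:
$\frac{2740142 - 3056805}{-299278 + 4975740} = - \frac{316663}{4676462}$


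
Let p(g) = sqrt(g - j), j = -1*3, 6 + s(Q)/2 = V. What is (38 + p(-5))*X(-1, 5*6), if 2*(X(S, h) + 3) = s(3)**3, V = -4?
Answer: -152114 - 4003*I*sqrt(2) ≈ -1.5211e+5 - 5661.1*I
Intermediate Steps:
s(Q) = -20 (s(Q) = -12 + 2*(-4) = -12 - 8 = -20)
X(S, h) = -4003 (X(S, h) = -3 + (1/2)*(-20)**3 = -3 + (1/2)*(-8000) = -3 - 4000 = -4003)
j = -3
p(g) = sqrt(3 + g) (p(g) = sqrt(g - 1*(-3)) = sqrt(g + 3) = sqrt(3 + g))
(38 + p(-5))*X(-1, 5*6) = (38 + sqrt(3 - 5))*(-4003) = (38 + sqrt(-2))*(-4003) = (38 + I*sqrt(2))*(-4003) = -152114 - 4003*I*sqrt(2)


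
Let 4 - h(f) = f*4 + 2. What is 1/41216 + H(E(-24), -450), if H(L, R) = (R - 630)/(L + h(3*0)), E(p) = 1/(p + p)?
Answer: -427327469/783104 ≈ -545.68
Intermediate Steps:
E(p) = 1/(2*p)
h(f) = 2 - 4*f (h(f) = 4 - (f*4 + 2) = 4 - (4*f + 2) = 4 - (2 + 4*f) = 4 + (-2 - 4*f) = 2 - 4*f)
H(L, R) = (-630 + R)/(2 + L) (H(L, R) = (R - 630)/(L + (2 - 12*0)) = (-630 + R)/(L + (2 - 4*0)) = (-630 + R)/(L + (2 + 0)) = (-630 + R)/(L + 2) = (-630 + R)/(2 + L))
1/41216 + H(E(-24), -450) = 1/41216 + (-630 - 450)/(2 + (½)/(-24)) = 1/41216 - 1080/(2 + (½)*(-1/24)) = 1/41216 - 1080/(2 - 1/48) = 1/41216 - 1080/(95/48) = 1/41216 + (48/95)*(-1080) = 1/41216 - 10368/19 = -427327469/783104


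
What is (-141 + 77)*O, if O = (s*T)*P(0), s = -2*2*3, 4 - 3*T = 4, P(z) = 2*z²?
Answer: 0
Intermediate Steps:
T = 0 (T = 4/3 - ⅓*4 = 4/3 - 4/3 = 0)
s = -12 (s = -4*3 = -12)
O = 0 (O = (-12*0)*(2*0²) = 0*(2*0) = 0*0 = 0)
(-141 + 77)*O = (-141 + 77)*0 = -64*0 = 0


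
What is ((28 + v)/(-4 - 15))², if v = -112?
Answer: 7056/361 ≈ 19.546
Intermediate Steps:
((28 + v)/(-4 - 15))² = ((28 - 112)/(-4 - 15))² = (-84/(-19))² = (-84*(-1/19))² = (84/19)² = 7056/361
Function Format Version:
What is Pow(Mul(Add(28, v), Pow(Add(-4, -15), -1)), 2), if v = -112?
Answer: Rational(7056, 361) ≈ 19.546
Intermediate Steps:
Pow(Mul(Add(28, v), Pow(Add(-4, -15), -1)), 2) = Pow(Mul(Add(28, -112), Pow(Add(-4, -15), -1)), 2) = Pow(Mul(-84, Pow(-19, -1)), 2) = Pow(Mul(-84, Rational(-1, 19)), 2) = Pow(Rational(84, 19), 2) = Rational(7056, 361)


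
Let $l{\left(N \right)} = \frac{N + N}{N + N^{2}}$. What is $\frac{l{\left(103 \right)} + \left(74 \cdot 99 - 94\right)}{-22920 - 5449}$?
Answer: $- \frac{376065}{1475188} \approx -0.25493$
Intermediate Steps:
$l{\left(N \right)} = \frac{2 N}{N + N^{2}}$
$\frac{l{\left(103 \right)} + \left(74 \cdot 99 - 94\right)}{-22920 - 5449} = \frac{\frac{2}{1 + 103} + \left(74 \cdot 99 - 94\right)}{-22920 - 5449} = \frac{\frac{2}{104} + \left(7326 - 94\right)}{-28369} = \left(2 \cdot \frac{1}{104} + 7232\right) \left(- \frac{1}{28369}\right) = \left(\frac{1}{52} + 7232\right) \left(- \frac{1}{28369}\right) = \frac{376065}{52} \left(- \frac{1}{28369}\right) = - \frac{376065}{1475188}$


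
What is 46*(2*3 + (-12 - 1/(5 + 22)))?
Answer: -7498/27 ≈ -277.70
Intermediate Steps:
46*(2*3 + (-12 - 1/(5 + 22))) = 46*(6 + (-12 - 1/27)) = 46*(6 - 325/27) = 46*(-163/27) = -7498/27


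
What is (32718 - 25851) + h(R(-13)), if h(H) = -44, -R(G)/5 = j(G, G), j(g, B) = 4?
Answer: 6823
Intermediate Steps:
R(G) = -20 (R(G) = -5*4 = -20)
(32718 - 25851) + h(R(-13)) = (32718 - 25851) - 44 = 6867 - 44 = 6823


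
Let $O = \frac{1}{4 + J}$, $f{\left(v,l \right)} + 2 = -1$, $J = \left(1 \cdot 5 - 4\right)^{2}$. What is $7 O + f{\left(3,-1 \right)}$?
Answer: $- \frac{8}{5} \approx -1.6$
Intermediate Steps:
$J = 1$ ($J = \left(5 - 4\right)^{2} = 1^{2} = 1$)
$f{\left(v,l \right)} = -3$ ($f{\left(v,l \right)} = -2 - 1 = -3$)
$O = \frac{1}{5}$ ($O = \frac{1}{4 + 1} = \frac{1}{5} \approx 0.2$)
$7 O + f{\left(3,-1 \right)} = 7 \cdot \frac{1}{5} - 3 = \frac{7}{5} - 3 = - \frac{8}{5}$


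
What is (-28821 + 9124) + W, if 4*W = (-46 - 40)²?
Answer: -17848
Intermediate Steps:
W = 1849 (W = (-46 - 40)²/4 = (¼)*(-86)² = (¼)*7396 = 1849)
(-28821 + 9124) + W = (-28821 + 9124) + 1849 = -19697 + 1849 = -17848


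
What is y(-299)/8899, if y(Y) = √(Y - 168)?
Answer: I*√467/8899 ≈ 0.0024284*I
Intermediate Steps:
y(Y) = √(-168 + Y)
y(-299)/8899 = √(-168 - 299)/8899 = √(-467)*(1/8899) = (I*√467)*(1/8899) = I*√467/8899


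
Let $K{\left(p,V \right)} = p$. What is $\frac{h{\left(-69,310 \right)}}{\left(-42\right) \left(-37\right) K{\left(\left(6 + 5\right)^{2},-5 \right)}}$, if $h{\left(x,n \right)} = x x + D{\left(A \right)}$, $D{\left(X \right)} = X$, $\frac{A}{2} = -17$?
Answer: $\frac{4727}{188034} \approx 0.025139$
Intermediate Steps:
$A = -34$ ($A = 2 \left(-17\right) = -34$)
$h{\left(x,n \right)} = -34 + x^{2}$ ($h{\left(x,n \right)} = x x - 34 = x^{2} - 34 = -34 + x^{2}$)
$\frac{h{\left(-69,310 \right)}}{\left(-42\right) \left(-37\right) K{\left(\left(6 + 5\right)^{2},-5 \right)}} = \frac{-34 + \left(-69\right)^{2}}{\left(-42\right) \left(-37\right) \left(6 + 5\right)^{2}} = \frac{-34 + 4761}{1554 \cdot 11^{2}} = \frac{4727}{1554 \cdot 121} = \frac{4727}{188034}$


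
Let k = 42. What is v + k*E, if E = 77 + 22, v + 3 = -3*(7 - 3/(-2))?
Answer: 8259/2 ≈ 4129.5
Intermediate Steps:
v = -57/2 (v = -3 - 3*(7 - 3/(-2)) = -3 - 3*(7 - 3*(-1/2)) = -3 - 3*(7 + 3/2) = -3 - 3*17/2 = -3 - 51/2 = -57/2 ≈ -28.500)
E = 99
v + k*E = -57/2 + 42*99 = -57/2 + 4158 = 8259/2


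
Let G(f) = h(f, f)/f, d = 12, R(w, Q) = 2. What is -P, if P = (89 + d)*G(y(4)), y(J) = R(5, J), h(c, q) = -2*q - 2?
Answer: 303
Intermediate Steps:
h(c, q) = -2 - 2*q
y(J) = 2
G(f) = (-2 - 2*f)/f
P = -303 (P = (89 + 12)*(-2 - 2/2) = 101*(-2 - 2*½) = 101*(-2 - 1) = 101*(-3) = -303)
-P = -1*(-303) = 303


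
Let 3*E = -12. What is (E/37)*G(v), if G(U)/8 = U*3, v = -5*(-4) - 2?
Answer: -1728/37 ≈ -46.703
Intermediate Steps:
E = -4 (E = (⅓)*(-12) = -4)
v = 18 (v = 20 - 2 = 18)
G(U) = 24*U (G(U) = 8*(U*3) = 8*(3*U) = 24*U)
(E/37)*G(v) = (-4/37)*(24*18) = -4*1/37*432 = -4/37*432 = -1728/37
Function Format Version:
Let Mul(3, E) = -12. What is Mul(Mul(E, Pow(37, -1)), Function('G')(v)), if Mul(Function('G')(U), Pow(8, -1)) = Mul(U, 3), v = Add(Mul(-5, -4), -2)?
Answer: Rational(-1728, 37) ≈ -46.703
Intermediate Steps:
E = -4 (E = Mul(Rational(1, 3), -12) = -4)
v = 18 (v = Add(20, -2) = 18)
Function('G')(U) = Mul(24, U) (Function('G')(U) = Mul(8, Mul(U, 3)) = Mul(8, Mul(3, U)) = Mul(24, U))
Mul(Mul(E, Pow(37, -1)), Function('G')(v)) = Mul(Mul(-4, Pow(37, -1)), Mul(24, 18)) = Mul(Mul(-4, Rational(1, 37)), 432) = Mul(Rational(-4, 37), 432) = Rational(-1728, 37)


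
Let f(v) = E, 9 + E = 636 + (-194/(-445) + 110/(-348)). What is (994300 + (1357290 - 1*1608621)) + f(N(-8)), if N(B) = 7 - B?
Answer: 57576647561/77430 ≈ 7.4360e+5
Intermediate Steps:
E = 48557891/77430 (E = -9 + (636 + (-194/(-445) + 110/(-348))) = -9 + (636 + (-194*(-1/445) + 110*(-1/348))) = -9 + (636 + (194/445 - 55/174)) = -9 + (636 + 9281/77430) = -9 + 49254761/77430 = 48557891/77430 ≈ 627.12)
f(v) = 48557891/77430
(994300 + (1357290 - 1*1608621)) + f(N(-8)) = (994300 + (1357290 - 1*1608621)) + 48557891/77430 = (994300 + (1357290 - 1608621)) + 48557891/77430 = (994300 - 251331) + 48557891/77430 = 742969 + 48557891/77430 = 57576647561/77430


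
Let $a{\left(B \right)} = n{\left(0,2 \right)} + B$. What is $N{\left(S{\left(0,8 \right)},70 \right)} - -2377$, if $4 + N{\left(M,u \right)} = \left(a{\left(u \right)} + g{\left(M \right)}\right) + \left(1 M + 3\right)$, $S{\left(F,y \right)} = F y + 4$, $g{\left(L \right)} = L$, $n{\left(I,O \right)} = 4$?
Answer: $2458$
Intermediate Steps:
$S{\left(F,y \right)} = 4 + F y$
$a{\left(B \right)} = 4 + B$
$N{\left(M,u \right)} = 3 + u + 2 M$ ($N{\left(M,u \right)} = -4 + \left(\left(\left(4 + u\right) + M\right) + \left(1 M + 3\right)\right) = -4 + \left(\left(4 + M + u\right) + \left(M + 3\right)\right) = -4 + \left(\left(4 + M + u\right) + \left(3 + M\right)\right) = -4 + \left(7 + u + 2 M\right) = 3 + u + 2 M$)
$N{\left(S{\left(0,8 \right)},70 \right)} - -2377 = \left(3 + 70 + 2 \left(4 + 0 \cdot 8\right)\right) - -2377 = \left(3 + 70 + 2 \left(4 + 0\right)\right) + 2377 = \left(3 + 70 + 2 \cdot 4\right) + 2377 = \left(3 + 70 + 8\right) + 2377 = 81 + 2377 = 2458$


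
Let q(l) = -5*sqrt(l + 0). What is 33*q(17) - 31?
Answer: -31 - 165*sqrt(17) ≈ -711.31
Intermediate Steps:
q(l) = -5*sqrt(l)
33*q(17) - 31 = 33*(-5*sqrt(17)) - 31 = -165*sqrt(17) - 31 = -31 - 165*sqrt(17)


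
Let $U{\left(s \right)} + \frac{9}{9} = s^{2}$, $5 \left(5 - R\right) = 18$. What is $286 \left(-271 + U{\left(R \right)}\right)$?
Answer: $- \frac{1930786}{25} \approx -77232.0$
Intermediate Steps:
$R = \frac{7}{5}$ ($R = 5 - \frac{18}{5} = \frac{7}{5} \approx 1.4$)
$U{\left(s \right)} = -1 + s^{2}$
$286 \left(-271 + U{\left(R \right)}\right) = 286 \left(-271 - \left(1 - \left(\frac{7}{5}\right)^{2}\right)\right) = 286 \left(-271 + \left(-1 + \frac{49}{25}\right)\right) = 286 \left(-271 + \frac{24}{25}\right) = 286 \left(- \frac{6751}{25}\right) = - \frac{1930786}{25}$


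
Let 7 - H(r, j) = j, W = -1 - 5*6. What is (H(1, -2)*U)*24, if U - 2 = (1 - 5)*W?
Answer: 27216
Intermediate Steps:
W = -31 (W = -1 - 30 = -31)
H(r, j) = 7 - j
U = 126 (U = 2 + (1 - 5)*(-31) = 2 - 4*(-31) = 2 + 124 = 126)
(H(1, -2)*U)*24 = ((7 - 1*(-2))*126)*24 = ((7 + 2)*126)*24 = (9*126)*24 = 1134*24 = 27216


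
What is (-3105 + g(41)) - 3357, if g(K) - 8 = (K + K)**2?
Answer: 270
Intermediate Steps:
g(K) = 8 + 4*K**2 (g(K) = 8 + (K + K)**2 = 8 + (2*K)**2 = 8 + 4*K**2)
(-3105 + g(41)) - 3357 = (-3105 + (8 + 4*41**2)) - 3357 = (-3105 + (8 + 4*1681)) - 3357 = (-3105 + (8 + 6724)) - 3357 = (-3105 + 6732) - 3357 = 3627 - 3357 = 270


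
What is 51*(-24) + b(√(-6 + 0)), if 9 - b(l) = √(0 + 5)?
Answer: -1215 - √5 ≈ -1217.2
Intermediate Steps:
b(l) = 9 - √5 (b(l) = 9 - √(0 + 5) = 9 - √5)
51*(-24) + b(√(-6 + 0)) = 51*(-24) + (9 - √5) = -1224 + (9 - √5) = -1215 - √5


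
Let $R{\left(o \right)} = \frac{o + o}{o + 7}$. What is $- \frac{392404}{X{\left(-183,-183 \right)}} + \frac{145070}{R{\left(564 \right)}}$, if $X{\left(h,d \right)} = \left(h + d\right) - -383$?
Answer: $\frac{482781389}{9588} \approx 50353.0$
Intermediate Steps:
$R{\left(o \right)} = \frac{2 o}{7 + o}$
$X{\left(h,d \right)} = 383 + d + h$ ($X{\left(h,d \right)} = \left(d + h\right) + 383 = 383 + d + h$)
$- \frac{392404}{X{\left(-183,-183 \right)}} + \frac{145070}{R{\left(564 \right)}} = - \frac{392404}{383 - 183 - 183} + \frac{145070}{2 \cdot 564 \frac{1}{7 + 564}} = - \frac{392404}{17} + \frac{145070}{2 \cdot 564 \cdot \frac{1}{571}} = \left(-392404\right) \frac{1}{17} + \frac{145070}{2 \cdot 564 \cdot \frac{1}{571}} = - \frac{392404}{17} + \frac{145070}{\frac{1128}{571}} = - \frac{392404}{17} + 145070 \cdot \frac{571}{1128} = - \frac{392404}{17} + \frac{41417485}{564} = \frac{482781389}{9588}$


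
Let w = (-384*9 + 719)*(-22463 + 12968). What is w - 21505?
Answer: 25966310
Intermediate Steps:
w = 25987815 (w = (-3456 + 719)*(-9495) = -2737*(-9495) = 25987815)
w - 21505 = 25987815 - 21505 = 25966310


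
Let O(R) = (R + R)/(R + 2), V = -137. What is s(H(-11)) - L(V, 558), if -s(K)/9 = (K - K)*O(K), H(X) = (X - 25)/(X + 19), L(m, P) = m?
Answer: 137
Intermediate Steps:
O(R) = 2*R/(2 + R) (O(R) = (2*R)/(2 + R) = 2*R/(2 + R))
H(X) = (-25 + X)/(19 + X)
s(K) = 0 (s(K) = -9*(K - K)*2*K/(2 + K) = -0*2*K/(2 + K) = -9*0 = 0)
s(H(-11)) - L(V, 558) = 0 - 1*(-137) = 0 + 137 = 137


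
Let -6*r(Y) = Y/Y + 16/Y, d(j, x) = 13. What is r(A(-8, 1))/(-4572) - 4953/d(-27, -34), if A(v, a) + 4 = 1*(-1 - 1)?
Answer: -31354781/82296 ≈ -381.00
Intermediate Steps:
A(v, a) = -6 (A(v, a) = -4 + 1*(-1 - 1) = -4 + 1*(-2) = -4 - 2 = -6)
r(Y) = -⅙ - 8/(3*Y) (r(Y) = -(Y/Y + 16/Y)/6 = -(1 + 16/Y)/6 = -⅙ - 8/(3*Y))
r(A(-8, 1))/(-4572) - 4953/d(-27, -34) = ((⅙)*(-16 - 1*(-6))/(-6))/(-4572) - 4953/13 = ((⅙)*(-⅙)*(-16 + 6))*(-1/4572) - 4953*1/13 = ((⅙)*(-⅙)*(-10))*(-1/4572) - 381 = (5/18)*(-1/4572) - 381 = -5/82296 - 381 = -31354781/82296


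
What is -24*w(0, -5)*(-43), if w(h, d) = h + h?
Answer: 0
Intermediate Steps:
w(h, d) = 2*h
-24*w(0, -5)*(-43) = -48*0*(-43) = -24*0*(-43) = 0*(-43) = 0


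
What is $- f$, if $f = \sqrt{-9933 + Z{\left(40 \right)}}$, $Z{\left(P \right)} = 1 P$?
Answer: $- i \sqrt{9893} \approx - 99.464 i$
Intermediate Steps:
$Z{\left(P \right)} = P$
$f = i \sqrt{9893}$ ($f = \sqrt{-9933 + 40} = \sqrt{-9893} = i \sqrt{9893} \approx 99.464 i$)
$- f = - i \sqrt{9893}$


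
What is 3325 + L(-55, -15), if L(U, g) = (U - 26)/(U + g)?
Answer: 232831/70 ≈ 3326.2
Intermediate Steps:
L(U, g) = (-26 + U)/(U + g)
3325 + L(-55, -15) = 3325 + (-26 - 55)/(-55 - 15) = 3325 - 81/(-70) = 3325 - 1/70*(-81) = 3325 + 81/70 = 232831/70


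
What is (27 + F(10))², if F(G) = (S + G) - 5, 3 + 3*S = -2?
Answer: 8281/9 ≈ 920.11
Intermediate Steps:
S = -5/3 (S = -1 + (⅓)*(-2) = -1 - ⅔ = -5/3 ≈ -1.6667)
F(G) = -20/3 + G (F(G) = (-5/3 + G) - 5 = -20/3 + G)
(27 + F(10))² = (27 + (-20/3 + 10))² = (27 + 10/3)² = (91/3)² = 8281/9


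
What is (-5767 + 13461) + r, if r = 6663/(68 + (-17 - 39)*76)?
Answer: 10738603/1396 ≈ 7692.4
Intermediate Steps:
r = -2221/1396 (r = 6663/(68 - 56*76) = 6663/(68 - 4256) = 6663/(-4188) = 6663*(-1/4188) = -2221/1396 ≈ -1.5910)
(-5767 + 13461) + r = (-5767 + 13461) - 2221/1396 = 7694 - 2221/1396 = 10738603/1396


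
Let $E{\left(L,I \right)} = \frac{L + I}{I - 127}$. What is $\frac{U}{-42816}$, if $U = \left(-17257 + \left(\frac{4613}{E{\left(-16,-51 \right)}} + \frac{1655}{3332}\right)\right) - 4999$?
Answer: $\frac{2232455731}{9558415104} \approx 0.23356$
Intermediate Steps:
$E{\left(L,I \right)} = \frac{I + L}{-127 + I}$
$U = - \frac{2232455731}{223244}$ ($U = \left(-17257 + \left(\frac{4613}{\frac{1}{-127 - 51} \left(-51 - 16\right)} + \frac{1655}{3332}\right)\right) - 4999 = \left(-17257 + \left(\frac{4613}{\frac{1}{-178} \left(-67\right)} + 1655 \cdot \frac{1}{3332}\right)\right) - 4999 = \left(-17257 + \left(\frac{4613}{\left(- \frac{1}{178}\right) \left(-67\right)} + \frac{1655}{3332}\right)\right) - 4999 = \left(-17257 + \left(\frac{4613}{\frac{67}{178}} + \frac{1655}{3332}\right)\right) - 4999 = \left(-17257 + \left(4613 \cdot \frac{178}{67} + \frac{1655}{3332}\right)\right) - 4999 = \left(-17257 + \left(\frac{821114}{67} + \frac{1655}{3332}\right)\right) - 4999 = \left(-17257 + \frac{2736062733}{223244}\right) - 4999 = - \frac{1116458975}{223244} - 4999 = - \frac{2232455731}{223244} \approx -10000.0$)
$\frac{U}{-42816} = - \frac{2232455731}{223244 \left(-42816\right)} = \left(- \frac{2232455731}{223244}\right) \left(- \frac{1}{42816}\right) = \frac{2232455731}{9558415104}$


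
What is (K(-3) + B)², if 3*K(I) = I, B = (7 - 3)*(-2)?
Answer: 81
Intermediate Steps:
B = -8 (B = 4*(-2) = -8)
K(I) = I/3
(K(-3) + B)² = ((⅓)*(-3) - 8)² = (-1 - 8)² = (-9)² = 81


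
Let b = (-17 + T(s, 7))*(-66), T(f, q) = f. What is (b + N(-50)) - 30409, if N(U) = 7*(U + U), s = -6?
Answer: -29591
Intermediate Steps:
b = 1518 (b = (-17 - 6)*(-66) = -23*(-66) = 1518)
N(U) = 14*U (N(U) = 7*(2*U) = 14*U)
(b + N(-50)) - 30409 = (1518 + 14*(-50)) - 30409 = (1518 - 700) - 30409 = 818 - 30409 = -29591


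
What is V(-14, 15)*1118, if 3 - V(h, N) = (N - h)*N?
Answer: -482976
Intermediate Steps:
V(h, N) = 3 - N*(N - h) (V(h, N) = 3 - (N - h)*N = 3 - N*(N - h))
V(-14, 15)*1118 = (3 - 1*15² + 15*(-14))*1118 = (3 - 1*225 - 210)*1118 = (3 - 225 - 210)*1118 = -432*1118 = -482976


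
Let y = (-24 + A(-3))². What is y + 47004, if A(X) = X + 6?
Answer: 47445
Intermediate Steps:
A(X) = 6 + X
y = 441 (y = (-24 + (6 - 3))² = (-24 + 3)² = (-21)² = 441)
y + 47004 = 441 + 47004 = 47445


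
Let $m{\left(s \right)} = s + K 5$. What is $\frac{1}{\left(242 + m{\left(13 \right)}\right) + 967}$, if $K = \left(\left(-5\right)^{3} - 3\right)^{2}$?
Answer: $\frac{1}{83142} \approx 1.2028 \cdot 10^{-5}$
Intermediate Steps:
$K = 16384$ ($K = \left(-125 - 3\right)^{2} = \left(-128\right)^{2} = 16384$)
$m{\left(s \right)} = 81920 + s$ ($m{\left(s \right)} = s + 16384 \cdot 5 = s + 81920 = 81920 + s$)
$\frac{1}{\left(242 + m{\left(13 \right)}\right) + 967} = \frac{1}{\left(242 + \left(81920 + 13\right)\right) + 967} = \frac{1}{\left(242 + 81933\right) + 967} = \frac{1}{82175 + 967} = \frac{1}{83142}$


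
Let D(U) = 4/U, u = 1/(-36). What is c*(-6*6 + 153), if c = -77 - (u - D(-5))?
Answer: -181987/20 ≈ -9099.3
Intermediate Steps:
u = -1/36 ≈ -0.027778
c = -13999/180 (c = -77 - (-1/36 - 4/(-5)) = -77 - (-1/36 - 4*(-1)/5) = -77 - (-1/36 - 1*(-⅘)) = -77 - (-1/36 + ⅘) = -77 - 1*139/180 = -77 - 139/180 = -13999/180 ≈ -77.772)
c*(-6*6 + 153) = -13999*(-6*6 + 153)/180 = -13999*(-36 + 153)/180 = -13999/180*117 = -181987/20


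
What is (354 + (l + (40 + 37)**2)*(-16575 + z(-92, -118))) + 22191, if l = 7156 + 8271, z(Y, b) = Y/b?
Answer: -20882253769/59 ≈ -3.5394e+8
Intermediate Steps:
l = 15427
(354 + (l + (40 + 37)**2)*(-16575 + z(-92, -118))) + 22191 = (354 + (15427 + (40 + 37)**2)*(-16575 - 92/(-118))) + 22191 = (354 + (15427 + 77**2)*(-16575 - 92*(-1/118))) + 22191 = (354 + (15427 + 5929)*(-16575 + 46/59)) + 22191 = (354 + 21356*(-977879/59)) + 22191 = (354 - 20883583924/59) + 22191 = -20883563038/59 + 22191 = -20882253769/59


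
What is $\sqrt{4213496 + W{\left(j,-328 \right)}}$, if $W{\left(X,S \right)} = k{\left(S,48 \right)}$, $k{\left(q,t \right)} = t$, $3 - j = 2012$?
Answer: $2 \sqrt{1053386} \approx 2052.7$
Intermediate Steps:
$j = -2009$ ($j = 3 - 2012 = -2009$)
$W{\left(X,S \right)} = 48$
$\sqrt{4213496 + W{\left(j,-328 \right)}} = \sqrt{4213496 + 48} = \sqrt{4213544} = 2 \sqrt{1053386}$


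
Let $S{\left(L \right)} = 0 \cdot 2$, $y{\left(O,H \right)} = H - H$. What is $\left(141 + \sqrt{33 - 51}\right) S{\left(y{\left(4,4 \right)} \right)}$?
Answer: $0$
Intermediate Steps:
$y{\left(O,H \right)} = 0$
$S{\left(L \right)} = 0$
$\left(141 + \sqrt{33 - 51}\right) S{\left(y{\left(4,4 \right)} \right)} = \left(141 + \sqrt{33 - 51}\right) 0 = \left(141 + \sqrt{-18}\right) 0 = \left(141 + 3 i \sqrt{2}\right) 0 = 0$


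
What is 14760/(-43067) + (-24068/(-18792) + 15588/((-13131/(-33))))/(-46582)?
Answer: -4724674917160537/13750897845027708 ≈ -0.34359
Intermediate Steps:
14760/(-43067) + (-24068/(-18792) + 15588/((-13131/(-33))))/(-46582) = 14760*(-1/43067) + (-24068*(-1/18792) + 15588/((-13131*(-1/33))))*(-1/46582) = -14760/43067 + (6017/4698 + 15588/(4377/11))*(-1/46582) = -14760/43067 + (6017/4698 + 15588*(11/4377))*(-1/46582) = -14760/43067 + (6017/4698 + 57156/1459)*(-1/46582) = -14760/43067 + (277297691/6854382)*(-1/46582) = -14760/43067 - 277297691/319290822324 = -4724674917160537/13750897845027708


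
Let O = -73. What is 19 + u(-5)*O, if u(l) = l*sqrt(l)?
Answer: 19 + 365*I*sqrt(5) ≈ 19.0 + 816.17*I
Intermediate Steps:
u(l) = l**(3/2)
19 + u(-5)*O = 19 + (-5)**(3/2)*(-73) = 19 - 5*I*sqrt(5)*(-73) = 19 + 365*I*sqrt(5)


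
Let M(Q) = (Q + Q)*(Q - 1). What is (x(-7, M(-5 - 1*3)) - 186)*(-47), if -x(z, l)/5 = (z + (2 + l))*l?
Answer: 4712502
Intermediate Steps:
M(Q) = 2*Q*(-1 + Q) (M(Q) = (2*Q)*(-1 + Q) = 2*Q*(-1 + Q))
x(z, l) = -5*l*(2 + l + z) (x(z, l) = -5*(z + (2 + l))*l = -5*(2 + l + z)*l = -5*l*(2 + l + z))
(x(-7, M(-5 - 1*3)) - 186)*(-47) = (-5*2*(-5 - 1*3)*(-1 + (-5 - 1*3))*(2 + 2*(-5 - 1*3)*(-1 + (-5 - 1*3)) - 7) - 186)*(-47) = (-5*2*(-5 - 3)*(-1 + (-5 - 3))*(2 + 2*(-5 - 3)*(-1 + (-5 - 3)) - 7) - 186)*(-47) = (-5*2*(-8)*(-1 - 8)*(2 + 2*(-8)*(-1 - 8) - 7) - 186)*(-47) = (-5*2*(-8)*(-9)*(2 + 2*(-8)*(-9) - 7) - 186)*(-47) = (-5*144*(2 + 144 - 7) - 186)*(-47) = (-5*144*139 - 186)*(-47) = (-100080 - 186)*(-47) = -100266*(-47) = 4712502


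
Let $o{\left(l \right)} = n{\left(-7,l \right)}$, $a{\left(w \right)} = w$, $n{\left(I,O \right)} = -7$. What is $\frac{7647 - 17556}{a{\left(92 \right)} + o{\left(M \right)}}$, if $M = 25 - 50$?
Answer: $- \frac{9909}{85} \approx -116.58$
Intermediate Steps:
$M = -25$
$o{\left(l \right)} = -7$
$\frac{7647 - 17556}{a{\left(92 \right)} + o{\left(M \right)}} = \frac{7647 - 17556}{92 - 7} = - \frac{9909}{85}$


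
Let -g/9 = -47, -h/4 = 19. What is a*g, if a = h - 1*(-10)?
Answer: -27918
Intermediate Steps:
h = -76 (h = -4*19 = -76)
g = 423 (g = -9*(-47) = 423)
a = -66 (a = -76 - 1*(-10) = -76 + 10 = -66)
a*g = -66*423 = -27918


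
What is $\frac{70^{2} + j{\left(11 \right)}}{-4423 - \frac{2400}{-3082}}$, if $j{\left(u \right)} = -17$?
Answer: $- \frac{7524703}{6814643} \approx -1.1042$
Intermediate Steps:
$\frac{70^{2} + j{\left(11 \right)}}{-4423 - \frac{2400}{-3082}} = \frac{70^{2} - 17}{-4423 - \frac{2400}{-3082}} = \frac{4900 - 17}{-4423 - - \frac{1200}{1541}} = \frac{4883}{-4423 + \frac{1200}{1541}} = \frac{4883}{- \frac{6814643}{1541}} = 4883 \left(- \frac{1541}{6814643}\right) = - \frac{7524703}{6814643}$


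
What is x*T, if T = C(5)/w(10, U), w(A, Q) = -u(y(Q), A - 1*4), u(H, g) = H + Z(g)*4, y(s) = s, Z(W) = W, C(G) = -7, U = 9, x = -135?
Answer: -315/11 ≈ -28.636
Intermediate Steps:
u(H, g) = H + 4*g (u(H, g) = H + g*4 = H + 4*g)
w(A, Q) = 16 - Q - 4*A (w(A, Q) = -(Q + 4*(A - 1*4)) = -(Q + 4*(A - 4)) = -(Q + 4*(-4 + A)) = -(Q + (-16 + 4*A)) = -(-16 + Q + 4*A) = 16 - Q - 4*A)
T = 7/33 (T = -7/(16 - 1*9 - 4*10) = -7/(16 - 9 - 40) = -7/(-33) = -7*(-1/33) = 7/33 ≈ 0.21212)
x*T = -135*7/33 = -315/11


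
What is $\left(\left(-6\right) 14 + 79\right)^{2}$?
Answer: $25$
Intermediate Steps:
$\left(\left(-6\right) 14 + 79\right)^{2} = \left(-84 + 79\right)^{2} = \left(-5\right)^{2} = 25$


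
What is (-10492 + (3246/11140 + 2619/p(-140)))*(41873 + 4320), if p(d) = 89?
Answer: -239578464726419/495730 ≈ -4.8328e+8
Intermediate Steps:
(-10492 + (3246/11140 + 2619/p(-140)))*(41873 + 4320) = (-10492 + (3246/11140 + 2619/89))*(41873 + 4320) = (-10492 + (3246*(1/11140) + 2619*(1/89)))*46193 = (-10492 + (1623/5570 + 2619/89))*46193 = (-10492 + 14732277/495730)*46193 = -5186466883/495730*46193 = -239578464726419/495730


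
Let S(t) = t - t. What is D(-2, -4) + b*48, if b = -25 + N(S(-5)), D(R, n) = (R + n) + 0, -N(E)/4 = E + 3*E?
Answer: -1206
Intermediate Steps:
S(t) = 0
N(E) = -16*E (N(E) = -4*(E + 3*E) = -16*E)
D(R, n) = R + n
b = -25 (b = -25 - 16*0 = -25 + 0 = -25)
D(-2, -4) + b*48 = (-2 - 4) - 25*48 = -6 - 1200 = -1206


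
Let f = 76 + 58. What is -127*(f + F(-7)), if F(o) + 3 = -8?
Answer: -15621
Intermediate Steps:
F(o) = -11 (F(o) = -3 - 8 = -11)
f = 134
-127*(f + F(-7)) = -127*(134 - 11) = -127*123 = -15621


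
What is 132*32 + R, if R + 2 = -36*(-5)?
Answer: 4402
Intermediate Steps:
R = 178 (R = -2 - 36*(-5) = -2 + 180 = 178)
132*32 + R = 132*32 + 178 = 4224 + 178 = 4402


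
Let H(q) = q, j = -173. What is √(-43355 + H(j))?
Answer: 2*I*√10882 ≈ 208.63*I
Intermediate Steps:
√(-43355 + H(j)) = √(-43355 - 173) = √(-43528) = 2*I*√10882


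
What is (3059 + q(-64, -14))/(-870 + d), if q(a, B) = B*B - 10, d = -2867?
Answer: -3245/3737 ≈ -0.86834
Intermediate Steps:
q(a, B) = -10 + B² (q(a, B) = B² - 10 = -10 + B²)
(3059 + q(-64, -14))/(-870 + d) = (3059 + (-10 + (-14)²))/(-870 - 2867) = (3059 + (-10 + 196))/(-3737) = (3059 + 186)*(-1/3737) = 3245*(-1/3737) = -3245/3737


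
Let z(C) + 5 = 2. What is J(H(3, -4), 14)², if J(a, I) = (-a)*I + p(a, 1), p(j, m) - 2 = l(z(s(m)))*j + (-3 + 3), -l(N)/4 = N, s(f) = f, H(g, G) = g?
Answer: 16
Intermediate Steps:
z(C) = -3 (z(C) = -5 + 2 = -3)
l(N) = -4*N
p(j, m) = 2 + 12*j (p(j, m) = 2 + ((-4*(-3))*j + (-3 + 3)) = 2 + (12*j + 0) = 2 + 12*j)
J(a, I) = 2 + 12*a - I*a (J(a, I) = (-a)*I + (2 + 12*a) = -I*a + (2 + 12*a) = 2 + 12*a - I*a)
J(H(3, -4), 14)² = (2 + 12*3 - 1*14*3)² = (2 + 36 - 42)² = (-4)² = 16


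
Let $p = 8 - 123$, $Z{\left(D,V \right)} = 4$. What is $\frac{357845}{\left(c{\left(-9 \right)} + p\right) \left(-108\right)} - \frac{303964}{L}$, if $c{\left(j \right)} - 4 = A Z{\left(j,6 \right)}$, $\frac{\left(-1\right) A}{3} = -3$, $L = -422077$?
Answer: $\frac{30700050493}{683764740} \approx 44.899$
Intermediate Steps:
$A = 9$ ($A = \left(-3\right) \left(-3\right) = 9$)
$c{\left(j \right)} = 40$ ($c{\left(j \right)} = 4 + 9 \cdot 4 = 4 + 36 = 40$)
$p = -115$ ($p = 8 - 123 = -115$)
$\frac{357845}{\left(c{\left(-9 \right)} + p\right) \left(-108\right)} - \frac{303964}{L} = \frac{357845}{\left(40 - 115\right) \left(-108\right)} - \frac{303964}{-422077} = \frac{357845}{\left(-75\right) \left(-108\right)} - - \frac{303964}{422077} = \frac{357845}{8100} + \frac{303964}{422077} = 357845 \cdot \frac{1}{8100} + \frac{303964}{422077} = \frac{71569}{1620} + \frac{303964}{422077} = \frac{30700050493}{683764740}$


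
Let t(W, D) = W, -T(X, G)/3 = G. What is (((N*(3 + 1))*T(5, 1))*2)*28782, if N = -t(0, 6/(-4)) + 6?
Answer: -4144608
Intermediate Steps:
T(X, G) = -3*G
N = 6 (N = -1*0 + 6 = 0 + 6 = 6)
(((N*(3 + 1))*T(5, 1))*2)*28782 = (((6*(3 + 1))*(-3*1))*2)*28782 = (((6*4)*(-3))*2)*28782 = ((24*(-3))*2)*28782 = -72*2*28782 = -144*28782 = -4144608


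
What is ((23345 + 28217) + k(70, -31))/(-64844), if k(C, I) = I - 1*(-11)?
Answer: -25771/32422 ≈ -0.79486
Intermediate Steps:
k(C, I) = 11 + I (k(C, I) = I + 11 = 11 + I)
((23345 + 28217) + k(70, -31))/(-64844) = ((23345 + 28217) + (11 - 31))/(-64844) = (51562 - 20)*(-1/64844) = 51542*(-1/64844) = -25771/32422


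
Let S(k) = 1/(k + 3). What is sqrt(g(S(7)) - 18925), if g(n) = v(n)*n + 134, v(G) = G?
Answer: I*sqrt(1879099)/10 ≈ 137.08*I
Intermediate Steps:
S(k) = 1/(3 + k)
g(n) = 134 + n**2 (g(n) = n*n + 134 = n**2 + 134 = 134 + n**2)
sqrt(g(S(7)) - 18925) = sqrt((134 + (1/(3 + 7))**2) - 18925) = sqrt((134 + (1/10)**2) - 18925) = sqrt((134 + 1/100) - 18925) = sqrt(13401/100 - 18925) = sqrt(-1879099/100) = I*sqrt(1879099)/10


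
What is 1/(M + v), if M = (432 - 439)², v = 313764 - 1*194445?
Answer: 1/119368 ≈ 8.3775e-6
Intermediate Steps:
v = 119319 (v = 313764 - 194445 = 119319)
M = 49 (M = (-7)² = 49)
1/(M + v) = 1/(49 + 119319) = 1/119368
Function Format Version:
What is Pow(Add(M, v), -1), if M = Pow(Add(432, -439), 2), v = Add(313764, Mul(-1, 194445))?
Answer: Rational(1, 119368) ≈ 8.3775e-6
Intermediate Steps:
v = 119319 (v = Add(313764, -194445) = 119319)
M = 49 (M = Pow(-7, 2) = 49)
Pow(Add(M, v), -1) = Pow(Add(49, 119319), -1) = Pow(119368, -1) = Rational(1, 119368)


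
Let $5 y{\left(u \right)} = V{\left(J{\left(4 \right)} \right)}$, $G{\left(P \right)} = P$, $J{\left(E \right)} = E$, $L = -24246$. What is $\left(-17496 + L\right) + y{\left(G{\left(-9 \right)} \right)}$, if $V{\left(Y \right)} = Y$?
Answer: $- \frac{208706}{5} \approx -41741.0$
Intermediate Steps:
$y{\left(u \right)} = \frac{4}{5}$ ($y{\left(u \right)} = \frac{1}{5} \cdot 4 = \frac{4}{5}$)
$\left(-17496 + L\right) + y{\left(G{\left(-9 \right)} \right)} = \left(-17496 - 24246\right) + \frac{4}{5} = -41742 + \frac{4}{5} = - \frac{208706}{5}$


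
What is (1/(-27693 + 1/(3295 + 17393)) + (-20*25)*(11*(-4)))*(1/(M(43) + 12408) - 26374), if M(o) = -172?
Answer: -1016872892200500785264/1752540203197 ≈ -5.8023e+8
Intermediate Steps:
(1/(-27693 + 1/(3295 + 17393)) + (-20*25)*(11*(-4)))*(1/(M(43) + 12408) - 26374) = (1/(-27693 + 1/(3295 + 17393)) + (-20*25)*(11*(-4)))*(1/(-172 + 12408) - 26374) = (1/(-27693 + 1/20688) - 500*(-44))*(1/12236 - 26374) = (1/(-27693 + 1/20688) + 22000)*(1/12236 - 26374) = (1/(-572912783/20688) + 22000)*(-322712263/12236) = (-20688/572912783 + 22000)*(-322712263/12236) = (12604081205312/572912783)*(-322712263/12236) = -1016872892200500785264/1752540203197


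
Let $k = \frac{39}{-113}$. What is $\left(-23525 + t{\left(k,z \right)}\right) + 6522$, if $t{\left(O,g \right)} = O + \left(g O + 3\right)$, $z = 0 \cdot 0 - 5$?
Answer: $- \frac{1920844}{113} \approx -16999.0$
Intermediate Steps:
$k = - \frac{39}{113}$ ($k = 39 \left(- \frac{1}{113}\right) = - \frac{39}{113} \approx -0.34513$)
$z = -5$ ($z = 0 - 5 = -5$)
$t{\left(O,g \right)} = 3 + O + O g$ ($t{\left(O,g \right)} = O + \left(O g + 3\right) = O + \left(3 + O g\right) = 3 + O + O g$)
$\left(-23525 + t{\left(k,z \right)}\right) + 6522 = \left(-23525 - - \frac{495}{113}\right) + 6522 = \left(-23525 + \left(3 - \frac{39}{113} + \frac{195}{113}\right)\right) + 6522 = \left(-23525 + \frac{495}{113}\right) + 6522 = - \frac{2657830}{113} + 6522 = - \frac{1920844}{113}$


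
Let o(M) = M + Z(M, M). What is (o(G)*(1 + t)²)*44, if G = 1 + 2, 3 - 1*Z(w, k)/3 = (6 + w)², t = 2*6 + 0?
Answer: -1717716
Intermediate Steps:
t = 12 (t = 12 + 0 = 12)
Z(w, k) = 9 - 3*(6 + w)²
G = 3
o(M) = 9 + M - 3*(6 + M)² (o(M) = M + (9 - 3*(6 + M)²) = 9 + M - 3*(6 + M)²)
(o(G)*(1 + t)²)*44 = ((9 + 3 - 3*(6 + 3)²)*(1 + 12)²)*44 = ((9 + 3 - 3*9²)*13²)*44 = ((9 + 3 - 3*81)*169)*44 = ((9 + 3 - 243)*169)*44 = -231*169*44 = -39039*44 = -1717716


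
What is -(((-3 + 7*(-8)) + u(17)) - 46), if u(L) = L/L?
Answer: 104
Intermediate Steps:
u(L) = 1
-(((-3 + 7*(-8)) + u(17)) - 46) = -(((-3 + 7*(-8)) + 1) - 46) = -(((-3 - 56) + 1) - 46) = -((-59 + 1) - 46) = -(-58 - 46) = -1*(-104) = 104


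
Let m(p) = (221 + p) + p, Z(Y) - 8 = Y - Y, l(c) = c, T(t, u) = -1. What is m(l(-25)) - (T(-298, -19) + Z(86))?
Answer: 164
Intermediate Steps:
Z(Y) = 8 (Z(Y) = 8 + (Y - Y) = 8 + 0 = 8)
m(p) = 221 + 2*p
m(l(-25)) - (T(-298, -19) + Z(86)) = (221 + 2*(-25)) - (-1 + 8) = (221 - 50) - 1*7 = 171 - 7 = 164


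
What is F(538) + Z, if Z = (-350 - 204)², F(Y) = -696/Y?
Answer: 82560056/269 ≈ 3.0691e+5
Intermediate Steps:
Z = 306916 (Z = (-554)² = 306916)
F(538) + Z = -696/538 + 306916 = -696*1/538 + 306916 = -348/269 + 306916 = 82560056/269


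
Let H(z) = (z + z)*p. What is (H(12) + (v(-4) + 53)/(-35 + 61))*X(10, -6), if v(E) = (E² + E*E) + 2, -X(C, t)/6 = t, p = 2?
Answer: 24030/13 ≈ 1848.5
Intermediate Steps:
X(C, t) = -6*t
v(E) = 2 + 2*E² (v(E) = (E² + E²) + 2 = 2*E² + 2 = 2 + 2*E²)
H(z) = 4*z (H(z) = (z + z)*2 = (2*z)*2 = 4*z)
(H(12) + (v(-4) + 53)/(-35 + 61))*X(10, -6) = (4*12 + ((2 + 2*(-4)²) + 53)/(-35 + 61))*(-6*(-6)) = (48 + ((2 + 2*16) + 53)/26)*36 = (48 + ((2 + 32) + 53)*(1/26))*36 = (48 + (34 + 53)*(1/26))*36 = (48 + 87*(1/26))*36 = (48 + 87/26)*36 = (1335/26)*36 = 24030/13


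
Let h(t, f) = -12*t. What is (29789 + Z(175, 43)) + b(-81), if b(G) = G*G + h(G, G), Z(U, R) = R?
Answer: 37365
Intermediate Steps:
b(G) = G**2 - 12*G (b(G) = G*G - 12*G = G**2 - 12*G)
(29789 + Z(175, 43)) + b(-81) = (29789 + 43) - 81*(-12 - 81) = 29832 - 81*(-93) = 29832 + 7533 = 37365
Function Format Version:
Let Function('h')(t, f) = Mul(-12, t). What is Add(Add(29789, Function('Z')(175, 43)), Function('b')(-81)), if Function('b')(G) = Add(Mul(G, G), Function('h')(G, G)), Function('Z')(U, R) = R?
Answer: 37365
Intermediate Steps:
Function('b')(G) = Add(Pow(G, 2), Mul(-12, G)) (Function('b')(G) = Add(Mul(G, G), Mul(-12, G)) = Add(Pow(G, 2), Mul(-12, G)))
Add(Add(29789, Function('Z')(175, 43)), Function('b')(-81)) = Add(Add(29789, 43), Mul(-81, Add(-12, -81))) = Add(29832, Mul(-81, -93)) = Add(29832, 7533) = 37365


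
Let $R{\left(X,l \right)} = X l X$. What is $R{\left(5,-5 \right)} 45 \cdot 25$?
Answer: $-140625$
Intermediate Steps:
$R{\left(X,l \right)} = l X^{2}$
$R{\left(5,-5 \right)} 45 \cdot 25 = - 5 \cdot 5^{2} \cdot 45 \cdot 25 = \left(-5\right) 25 \cdot 45 \cdot 25 = \left(-125\right) 45 \cdot 25 = \left(-5625\right) 25 = -140625$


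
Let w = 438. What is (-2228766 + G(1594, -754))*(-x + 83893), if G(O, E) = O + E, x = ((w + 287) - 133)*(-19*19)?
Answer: -663041917230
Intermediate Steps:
x = -213712 (x = ((438 + 287) - 133)*(-19*19) = (725 - 133)*(-361) = 592*(-361) = -213712)
G(O, E) = E + O
(-2228766 + G(1594, -754))*(-x + 83893) = (-2228766 + (-754 + 1594))*(-1*(-213712) + 83893) = (-2228766 + 840)*(213712 + 83893) = -2227926*297605 = -663041917230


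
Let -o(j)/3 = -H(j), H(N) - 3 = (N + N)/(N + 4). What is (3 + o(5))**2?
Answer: 2116/9 ≈ 235.11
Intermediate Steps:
H(N) = 3 + 2*N/(4 + N) (H(N) = 3 + (N + N)/(N + 4) = 3 + (2*N)/(4 + N) = 3 + 2*N/(4 + N))
o(j) = 3*(12 + 5*j)/(4 + j) (o(j) = -(-3)*(12 + 5*j)/(4 + j) = 3*(12 + 5*j)/(4 + j))
(3 + o(5))**2 = (3 + 3*(12 + 5*5)/(4 + 5))**2 = (3 + 3*(12 + 25)/9)**2 = (3 + 3*(1/9)*37)**2 = (3 + 37/3)**2 = (46/3)**2 = 2116/9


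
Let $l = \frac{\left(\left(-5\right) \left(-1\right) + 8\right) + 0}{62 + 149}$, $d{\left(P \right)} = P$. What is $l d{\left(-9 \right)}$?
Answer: $- \frac{117}{211} \approx -0.5545$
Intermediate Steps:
$l = \frac{13}{211}$ ($l = \frac{\left(5 + 8\right) + 0}{211} = \left(13 + 0\right) \frac{1}{211} = 13 \cdot \frac{1}{211} = \frac{13}{211} \approx 0.061611$)
$l d{\left(-9 \right)} = \frac{13}{211} \left(-9\right) = - \frac{117}{211}$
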